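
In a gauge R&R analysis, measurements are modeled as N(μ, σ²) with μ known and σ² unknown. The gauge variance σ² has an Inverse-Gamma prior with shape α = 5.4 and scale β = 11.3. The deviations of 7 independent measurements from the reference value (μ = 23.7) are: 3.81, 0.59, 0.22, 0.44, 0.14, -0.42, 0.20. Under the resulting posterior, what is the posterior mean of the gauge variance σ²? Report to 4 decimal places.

With known mean μ and an Inverse-Gamma(α, β) prior on σ², the Normal likelihood is conjugate: posterior is Inv-Gamma(α + n/2, β + Σ(xᵢ−μ)²/2).
Σ(xᵢ−μ)² = (3.81)² + (0.59)² + (0.22)² + (0.44)² + (0.14)² + (-0.42)² + (0.20)² = 15.3422.
Posterior: Inv-Gamma(5.4 + 7/2, 11.3 + 15.3422/2) = Inv-Gamma(8.90, 18.97110).
E[σ²|data] = β/(α−1) = 18.97110/7.90 = 2.4014.

2.4014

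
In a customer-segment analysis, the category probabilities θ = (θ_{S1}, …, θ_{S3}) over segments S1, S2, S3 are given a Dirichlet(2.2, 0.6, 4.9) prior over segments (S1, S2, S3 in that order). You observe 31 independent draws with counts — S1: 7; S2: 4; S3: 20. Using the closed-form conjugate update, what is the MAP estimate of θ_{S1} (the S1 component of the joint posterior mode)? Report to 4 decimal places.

0.2297

The Dirichlet prior is conjugate to the Multinomial likelihood: each posterior αⱼ = prior αⱼ + observed count nⱼ.
Posterior concentration: (9.2, 4.6, 24.9), total = 38.7.
Joint mode component: (α_{S1}−1)/(Σα−K) = 8.2/35.7 = 0.2297.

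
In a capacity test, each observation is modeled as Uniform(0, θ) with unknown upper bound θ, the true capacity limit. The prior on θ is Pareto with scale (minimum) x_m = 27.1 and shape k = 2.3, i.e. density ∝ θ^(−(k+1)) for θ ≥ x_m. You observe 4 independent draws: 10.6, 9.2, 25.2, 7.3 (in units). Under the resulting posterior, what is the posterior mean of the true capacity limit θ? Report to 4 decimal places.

A Pareto(scale x_m, shape k) prior on the upper bound θ of Uniform(0, θ) is conjugate: posterior is Pareto(max(x_m, max xᵢ), k + n).
Sample maximum = 25.2; prior scale x_m = 27.1 → posterior scale = max = 27.1.
Posterior shape = 2.3 + 4 = 6.3.
E[θ|data] = k·x_m/(k−1) = 6.3·27.1/5.3 = 32.2132.

32.2132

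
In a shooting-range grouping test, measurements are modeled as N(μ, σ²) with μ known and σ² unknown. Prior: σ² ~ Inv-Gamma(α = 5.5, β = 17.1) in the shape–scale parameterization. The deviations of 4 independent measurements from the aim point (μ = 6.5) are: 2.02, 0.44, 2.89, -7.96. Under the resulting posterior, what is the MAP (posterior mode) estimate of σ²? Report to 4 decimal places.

6.4816

With known mean μ and an Inverse-Gamma(α, β) prior on σ², the Normal likelihood is conjugate: posterior is Inv-Gamma(α + n/2, β + Σ(xᵢ−μ)²/2).
Σ(xᵢ−μ)² = (2.02)² + (0.44)² + (2.89)² + (-7.96)² = 75.9877.
Posterior: Inv-Gamma(5.5 + 4/2, 17.1 + 75.9877/2) = Inv-Gamma(7.50, 55.09385).
Mode = β/(α+1) = 55.09385/8.50 = 6.4816.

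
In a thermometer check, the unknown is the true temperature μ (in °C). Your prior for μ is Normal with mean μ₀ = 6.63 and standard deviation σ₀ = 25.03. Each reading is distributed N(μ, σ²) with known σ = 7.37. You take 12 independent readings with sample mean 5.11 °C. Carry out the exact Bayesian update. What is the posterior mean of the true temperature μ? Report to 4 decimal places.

5.1209

For Normal data with known variance σ², a Normal(μ₀, σ₀²) prior on μ is conjugate. Posterior precision = 1/σ₀² + n/σ²; posterior mean is the precision-weighted average of μ₀ and x̄.
n·x̄ = 12·5.11 = 61.32.
σ₀² = 25.03² = 626.5009, σ² = 7.37² = 54.3169; σ² + n·σ₀² = 54.3169 + 12·626.5009 = 7572.3277.
Posterior mean = (μ₀/σ₀² + n·x̄/σ²)/(1/σ₀² + n/σ²) = (σ²·μ₀ + σ₀²·n·x̄)/(σ² + n·σ₀²) = (54.3169·6.63 + 626.5009·61.32)/7572.3277 = 38777.156235/7572.3277 = 5.1209.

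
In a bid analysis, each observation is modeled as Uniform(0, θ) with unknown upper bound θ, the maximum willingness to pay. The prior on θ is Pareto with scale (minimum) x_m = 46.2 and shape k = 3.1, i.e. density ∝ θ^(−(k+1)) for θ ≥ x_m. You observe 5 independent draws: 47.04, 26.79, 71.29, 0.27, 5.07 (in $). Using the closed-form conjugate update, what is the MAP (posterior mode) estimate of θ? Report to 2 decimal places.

A Pareto(scale x_m, shape k) prior on the upper bound θ of Uniform(0, θ) is conjugate: posterior is Pareto(max(x_m, max xᵢ), k + n).
Sample maximum = 71.29; prior scale x_m = 46.2 → posterior scale = max = 71.29.
Posterior shape = 3.1 + 5 = 8.1.
The Pareto density is decreasing on [x_m, ∞), so the mode is x_m = 71.29.

71.29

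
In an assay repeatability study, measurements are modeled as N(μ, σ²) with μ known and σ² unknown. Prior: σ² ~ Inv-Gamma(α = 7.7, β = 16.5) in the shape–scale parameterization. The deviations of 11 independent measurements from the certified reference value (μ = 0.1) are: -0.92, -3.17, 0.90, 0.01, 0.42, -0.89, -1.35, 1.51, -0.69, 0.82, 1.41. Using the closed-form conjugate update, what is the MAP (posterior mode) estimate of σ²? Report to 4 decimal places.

With known mean μ and an Inverse-Gamma(α, β) prior on σ², the Normal likelihood is conjugate: posterior is Inv-Gamma(α + n/2, β + Σ(xᵢ−μ)²/2).
Σ(xᵢ−μ)² = (-0.92)² + (-3.17)² + (0.90)² + (0.01)² + (0.42)² + (-0.89)² + (-1.35)² + (1.51)² + (-0.69)² + (0.82)² + (1.41)² = 19.9131.
Posterior: Inv-Gamma(7.7 + 11/2, 16.5 + 19.9131/2) = Inv-Gamma(13.20, 26.45655).
Mode = β/(α+1) = 26.45655/14.20 = 1.8631.

1.8631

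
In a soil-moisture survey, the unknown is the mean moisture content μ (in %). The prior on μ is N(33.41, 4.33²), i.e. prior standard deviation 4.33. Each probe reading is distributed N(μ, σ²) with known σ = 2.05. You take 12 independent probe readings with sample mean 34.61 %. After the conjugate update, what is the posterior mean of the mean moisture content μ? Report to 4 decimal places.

For Normal data with known variance σ², a Normal(μ₀, σ₀²) prior on μ is conjugate. Posterior precision = 1/σ₀² + n/σ²; posterior mean is the precision-weighted average of μ₀ and x̄.
n·x̄ = 12·34.61 = 415.32.
σ₀² = 4.33² = 18.7489, σ² = 2.05² = 4.2025; σ² + n·σ₀² = 4.2025 + 12·18.7489 = 229.1893.
Posterior mean = (μ₀/σ₀² + n·x̄/σ²)/(1/σ₀² + n/σ²) = (σ²·μ₀ + σ₀²·n·x̄)/(σ² + n·σ₀²) = (4.2025·33.41 + 18.7489·415.32)/229.1893 = 7927.198673/229.1893 = 34.5880.

34.5880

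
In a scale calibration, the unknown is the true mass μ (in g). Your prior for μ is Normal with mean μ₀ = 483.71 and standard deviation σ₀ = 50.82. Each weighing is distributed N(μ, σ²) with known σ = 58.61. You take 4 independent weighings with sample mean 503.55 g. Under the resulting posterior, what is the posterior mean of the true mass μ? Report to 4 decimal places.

For Normal data with known variance σ², a Normal(μ₀, σ₀²) prior on μ is conjugate. Posterior precision = 1/σ₀² + n/σ²; posterior mean is the precision-weighted average of μ₀ and x̄.
n·x̄ = 4·503.55 = 2014.2.
σ₀² = 50.82² = 2582.6724, σ² = 58.61² = 3435.1321; σ² + n·σ₀² = 3435.1321 + 4·2582.6724 = 13765.8217.
Posterior mean = (μ₀/σ₀² + n·x̄/σ²)/(1/σ₀² + n/σ²) = (σ²·μ₀ + σ₀²·n·x̄)/(σ² + n·σ₀²) = (3435.1321·483.71 + 2582.6724·2014.2)/13765.8217 = 6863626.496171/13765.8217 = 498.5991.

498.5991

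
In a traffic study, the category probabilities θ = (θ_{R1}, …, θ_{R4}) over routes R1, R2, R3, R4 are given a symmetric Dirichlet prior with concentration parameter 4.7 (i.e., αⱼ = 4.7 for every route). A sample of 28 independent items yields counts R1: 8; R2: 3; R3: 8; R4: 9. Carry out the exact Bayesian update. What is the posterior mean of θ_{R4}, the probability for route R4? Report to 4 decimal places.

The Dirichlet prior is conjugate to the Multinomial likelihood: each posterior αⱼ = prior αⱼ + observed count nⱼ.
Posterior concentration: (12.7, 7.7, 12.7, 13.7), total = 46.8.
E[θ_{R4}|data] = α_{R4}/Σα = 13.7/46.8 = 0.2927.

0.2927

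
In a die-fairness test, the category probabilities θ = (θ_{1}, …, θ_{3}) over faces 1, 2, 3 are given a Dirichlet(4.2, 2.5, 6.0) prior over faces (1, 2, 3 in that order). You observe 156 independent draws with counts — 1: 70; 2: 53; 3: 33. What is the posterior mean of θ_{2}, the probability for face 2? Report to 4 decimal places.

0.3290

The Dirichlet prior is conjugate to the Multinomial likelihood: each posterior αⱼ = prior αⱼ + observed count nⱼ.
Posterior concentration: (74.2, 55.5, 39.0), total = 168.7.
E[θ_{2}|data] = α_{2}/Σα = 55.5/168.7 = 0.3290.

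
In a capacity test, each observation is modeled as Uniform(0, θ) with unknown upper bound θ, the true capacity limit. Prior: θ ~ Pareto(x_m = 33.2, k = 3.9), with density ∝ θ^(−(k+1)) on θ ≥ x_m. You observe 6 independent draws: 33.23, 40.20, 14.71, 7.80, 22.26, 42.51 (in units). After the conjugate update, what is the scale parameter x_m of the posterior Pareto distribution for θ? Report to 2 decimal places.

42.51

A Pareto(scale x_m, shape k) prior on the upper bound θ of Uniform(0, θ) is conjugate: posterior is Pareto(max(x_m, max xᵢ), k + n).
Sample maximum = 42.51; prior scale x_m = 33.2 → posterior scale = max = 42.51.
Posterior shape = 3.9 + 6 = 9.9.
Posterior scale x_m = 42.51.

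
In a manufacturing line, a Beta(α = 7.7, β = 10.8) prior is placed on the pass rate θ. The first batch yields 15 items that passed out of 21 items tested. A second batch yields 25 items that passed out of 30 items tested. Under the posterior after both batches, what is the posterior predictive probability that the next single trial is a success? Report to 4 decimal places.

0.6863

The Beta prior is conjugate to a Binomial/Bernoulli likelihood; the update adds successes to α and failures to β.
After batch 1: Beta(7.7+15, 10.8+6) = Beta(22.7, 16.8).
After batch 2: Beta(22.7+25, 16.8+5) = Beta(47.7, 21.8).
For a single future Bernoulli trial, P(success | data) = α/(α+β) = 0.6863.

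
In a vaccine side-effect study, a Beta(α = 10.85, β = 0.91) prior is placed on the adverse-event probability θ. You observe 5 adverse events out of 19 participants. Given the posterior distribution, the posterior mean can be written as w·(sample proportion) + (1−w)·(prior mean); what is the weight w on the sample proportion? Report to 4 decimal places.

The Beta prior is conjugate to a Binomial/Bernoulli likelihood; the update adds successes to α and failures to β.
Posterior mean = (α₀+k)/(α₀+β₀+n) = [n/(α₀+β₀+n)]·(k/n) + [(α₀+β₀)/(α₀+β₀+n)]·α₀/(α₀+β₀), so only n and the prior enter the weight.
The weight on the data is w = n/(α₀+β₀+n) = 19/(10.85+0.91+19) = 19/30.76 = 0.6177.

0.6177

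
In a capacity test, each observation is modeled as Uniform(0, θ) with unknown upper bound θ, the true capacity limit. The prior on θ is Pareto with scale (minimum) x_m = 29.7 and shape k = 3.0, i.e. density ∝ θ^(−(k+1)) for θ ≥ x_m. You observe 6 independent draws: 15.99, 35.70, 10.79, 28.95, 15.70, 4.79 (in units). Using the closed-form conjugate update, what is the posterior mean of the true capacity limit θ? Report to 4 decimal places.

A Pareto(scale x_m, shape k) prior on the upper bound θ of Uniform(0, θ) is conjugate: posterior is Pareto(max(x_m, max xᵢ), k + n).
Sample maximum = 35.70; prior scale x_m = 29.7 → posterior scale = max = 35.70.
Posterior shape = 3.0 + 6 = 9.0.
E[θ|data] = k·x_m/(k−1) = 9.0·35.70/8.0 = 40.1625.

40.1625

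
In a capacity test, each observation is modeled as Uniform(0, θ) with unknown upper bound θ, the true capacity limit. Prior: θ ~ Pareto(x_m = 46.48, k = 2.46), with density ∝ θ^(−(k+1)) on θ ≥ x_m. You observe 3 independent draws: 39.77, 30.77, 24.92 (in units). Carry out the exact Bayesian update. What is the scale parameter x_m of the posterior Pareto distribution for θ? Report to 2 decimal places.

A Pareto(scale x_m, shape k) prior on the upper bound θ of Uniform(0, θ) is conjugate: posterior is Pareto(max(x_m, max xᵢ), k + n).
Sample maximum = 39.77; prior scale x_m = 46.48 → posterior scale = max = 46.48.
Posterior shape = 2.46 + 3 = 5.46.
Posterior scale x_m = 46.48.

46.48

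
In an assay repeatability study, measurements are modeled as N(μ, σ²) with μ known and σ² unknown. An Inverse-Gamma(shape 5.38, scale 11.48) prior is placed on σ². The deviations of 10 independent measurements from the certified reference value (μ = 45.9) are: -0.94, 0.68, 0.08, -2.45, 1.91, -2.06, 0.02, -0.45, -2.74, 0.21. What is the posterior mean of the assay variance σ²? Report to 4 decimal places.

With known mean μ and an Inverse-Gamma(α, β) prior on σ², the Normal likelihood is conjugate: posterior is Inv-Gamma(α + n/2, β + Σ(xᵢ−μ)²/2).
Σ(xᵢ−μ)² = (-0.94)² + (0.68)² + (0.08)² + (-2.45)² + (1.91)² + (-2.06)² + (0.02)² + (-0.45)² + (-2.74)² + (0.21)² = 23.0012.
Posterior: Inv-Gamma(5.38 + 10/2, 11.48 + 23.0012/2) = Inv-Gamma(10.38, 22.98060).
E[σ²|data] = β/(α−1) = 22.98060/9.38 = 2.4500.

2.4500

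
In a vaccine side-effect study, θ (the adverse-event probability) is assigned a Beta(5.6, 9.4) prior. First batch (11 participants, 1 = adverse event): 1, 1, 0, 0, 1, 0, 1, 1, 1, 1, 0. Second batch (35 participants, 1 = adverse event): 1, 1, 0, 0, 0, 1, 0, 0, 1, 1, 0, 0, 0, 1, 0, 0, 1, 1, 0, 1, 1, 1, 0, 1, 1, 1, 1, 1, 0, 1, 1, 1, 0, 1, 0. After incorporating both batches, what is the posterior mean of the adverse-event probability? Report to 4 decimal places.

The Beta prior is conjugate to a Binomial/Bernoulli likelihood; the update adds successes to α and failures to β.
After batch 1: Beta(5.6+7, 9.4+4) = Beta(12.6, 13.4).
After batch 2: Beta(12.6+20, 13.4+15) = Beta(32.6, 28.4).
Posterior mean = α/(α+β) = 32.6/61.0 = 0.5344.

0.5344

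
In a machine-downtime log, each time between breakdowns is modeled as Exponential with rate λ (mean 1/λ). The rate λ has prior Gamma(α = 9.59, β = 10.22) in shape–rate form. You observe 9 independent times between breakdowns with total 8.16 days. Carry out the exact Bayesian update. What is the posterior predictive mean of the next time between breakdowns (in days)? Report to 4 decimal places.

With a Gamma(shape α, rate β) prior on the exponential rate λ, the posterior after n observations with total T = Σxᵢ is Gamma(α+n, β+T).
Posterior: Gamma(9.59+9, 10.22+8.16) = Gamma(18.59, 18.38).
The predictive distribution for the next observation is Lomax; its mean is β/(α−1) = 18.38/17.59 = 1.0449.

1.0449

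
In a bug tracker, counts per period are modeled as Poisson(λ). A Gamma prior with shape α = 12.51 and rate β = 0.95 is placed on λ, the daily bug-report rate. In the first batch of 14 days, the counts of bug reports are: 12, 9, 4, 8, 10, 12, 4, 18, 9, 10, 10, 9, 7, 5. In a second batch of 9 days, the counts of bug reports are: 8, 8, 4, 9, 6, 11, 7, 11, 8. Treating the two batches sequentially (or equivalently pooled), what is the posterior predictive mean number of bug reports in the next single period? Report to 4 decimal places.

With a Gamma(shape α, rate β) prior, the Poisson likelihood is conjugate: the posterior is Gamma(α + ΣXᵢ, β + n).
Batch 1: sum of counts S = 127 over n = 14 days.
After batch 1: Gamma(α+S, β+n) = Gamma(12.51+127, 0.95+14) = Gamma(139.51, 14.95).
Batch 2: sum of counts S = 72 over n = 9 days.
After batch 2: Gamma(α+S, β+n) = Gamma(139.51+72, 14.95+9) = Gamma(211.51, 23.95).
The predictive distribution for one future period is NegBinom with mean α/β = 8.8313.

8.8313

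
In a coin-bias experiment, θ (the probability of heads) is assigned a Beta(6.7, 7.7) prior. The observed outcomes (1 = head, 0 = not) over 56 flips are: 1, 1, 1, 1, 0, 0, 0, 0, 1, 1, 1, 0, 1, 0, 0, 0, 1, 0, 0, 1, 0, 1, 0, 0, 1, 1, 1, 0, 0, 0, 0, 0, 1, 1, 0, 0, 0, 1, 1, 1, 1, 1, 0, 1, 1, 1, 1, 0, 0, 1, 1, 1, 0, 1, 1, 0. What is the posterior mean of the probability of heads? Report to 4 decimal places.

The Beta prior is conjugate to a Binomial/Bernoulli likelihood; the update adds successes to α and failures to β.
Posterior: Beta(α+k, β+n−k) = Beta(6.7+30, 7.7+26) = Beta(36.7, 33.7).
Posterior mean = α/(α+β) = 36.7/70.4 = 0.5213.

0.5213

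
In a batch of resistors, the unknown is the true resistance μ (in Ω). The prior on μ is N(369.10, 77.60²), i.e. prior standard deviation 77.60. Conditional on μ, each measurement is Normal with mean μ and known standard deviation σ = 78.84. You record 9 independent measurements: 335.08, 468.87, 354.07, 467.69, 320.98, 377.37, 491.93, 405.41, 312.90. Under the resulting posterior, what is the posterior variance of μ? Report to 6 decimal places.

619.578643

For Normal data with known variance σ², a Normal(μ₀, σ₀²) prior on μ is conjugate. Posterior precision = 1/σ₀² + n/σ²; posterior mean is the precision-weighted average of μ₀ and x̄.
σ₀² = 77.60² = 6021.76, σ² = 78.84² = 6215.7456; σ² + n·σ₀² = 6215.7456 + 9·6021.76 = 60411.5856.
Posterior precision = 1/σ₀² + n/σ² = 1/6021.76 + 9/6215.7456 = (σ² + n·σ₀²)/(σ₀²σ²) = 60411.5856/(6021.76·6215.7456); posterior variance σₙ² = σ₀²σ²/(σ² + n·σ₀²) = 6021.76·6215.7456/60411.5856 = 619.578643.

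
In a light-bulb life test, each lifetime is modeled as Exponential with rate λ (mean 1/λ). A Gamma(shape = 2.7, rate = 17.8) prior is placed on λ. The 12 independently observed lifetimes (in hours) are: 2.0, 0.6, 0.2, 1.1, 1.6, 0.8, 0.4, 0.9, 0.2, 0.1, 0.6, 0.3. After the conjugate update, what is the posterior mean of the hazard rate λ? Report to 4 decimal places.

With a Gamma(shape α, rate β) prior on the exponential rate λ, the posterior after n observations with total T = Σxᵢ is Gamma(α+n, β+T).
Sum of observations T = 8.8 hours; n = 12.
Posterior: Gamma(2.7+12, 17.8+8.8) = Gamma(14.7, 26.6).
Posterior mean of λ = α/β = 14.7/26.6 = 0.5526.

0.5526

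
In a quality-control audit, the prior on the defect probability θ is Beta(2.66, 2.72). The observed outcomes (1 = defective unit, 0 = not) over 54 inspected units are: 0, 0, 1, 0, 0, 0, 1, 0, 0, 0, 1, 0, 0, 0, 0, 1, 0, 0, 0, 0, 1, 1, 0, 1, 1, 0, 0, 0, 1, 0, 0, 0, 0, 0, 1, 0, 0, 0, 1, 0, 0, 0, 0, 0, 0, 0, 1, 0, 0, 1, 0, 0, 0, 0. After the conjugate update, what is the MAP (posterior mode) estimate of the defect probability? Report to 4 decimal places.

The Beta prior is conjugate to a Binomial/Bernoulli likelihood; the update adds successes to α and failures to β.
Posterior: Beta(α+k, β+n−k) = Beta(2.66+13, 2.72+41) = Beta(15.66, 43.72).
Mode of Beta(a,b) for a,b>1 is (a−1)/(a+b−2) = 14.66/57.38 = 0.2555.

0.2555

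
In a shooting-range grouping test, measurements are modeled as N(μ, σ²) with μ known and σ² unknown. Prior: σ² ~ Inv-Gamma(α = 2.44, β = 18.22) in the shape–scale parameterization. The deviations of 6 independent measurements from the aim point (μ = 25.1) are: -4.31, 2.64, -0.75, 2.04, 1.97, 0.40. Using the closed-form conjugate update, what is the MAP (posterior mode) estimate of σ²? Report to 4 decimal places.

With known mean μ and an Inverse-Gamma(α, β) prior on σ², the Normal likelihood is conjugate: posterior is Inv-Gamma(α + n/2, β + Σ(xᵢ−μ)²/2).
Σ(xᵢ−μ)² = (-4.31)² + (2.64)² + (-0.75)² + (2.04)² + (1.97)² + (0.40)² = 34.3107.
Posterior: Inv-Gamma(2.44 + 6/2, 18.22 + 34.3107/2) = Inv-Gamma(5.44, 35.37535).
Mode = β/(α+1) = 35.37535/6.44 = 5.4931.

5.4931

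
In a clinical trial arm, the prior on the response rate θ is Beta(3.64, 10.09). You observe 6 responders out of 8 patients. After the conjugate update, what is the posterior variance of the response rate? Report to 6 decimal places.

0.010859

The Beta prior is conjugate to a Binomial/Bernoulli likelihood; the update adds successes to α and failures to β.
Posterior: Beta(α+k, β+n−k) = Beta(3.64+6, 10.09+2) = Beta(9.64, 12.09).
Var = αβ/((α+β)²(α+β+1)) = 9.64·12.09/(21.73²·22.73) = 0.010859.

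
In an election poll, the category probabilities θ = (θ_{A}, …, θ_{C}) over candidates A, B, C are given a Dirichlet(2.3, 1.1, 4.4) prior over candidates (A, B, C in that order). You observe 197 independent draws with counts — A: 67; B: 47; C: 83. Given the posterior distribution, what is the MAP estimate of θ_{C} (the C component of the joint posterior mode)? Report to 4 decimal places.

The Dirichlet prior is conjugate to the Multinomial likelihood: each posterior αⱼ = prior αⱼ + observed count nⱼ.
Posterior concentration: (69.3, 48.1, 87.4), total = 204.8.
Joint mode component: (α_{C}−1)/(Σα−K) = 86.4/201.8 = 0.4281.

0.4281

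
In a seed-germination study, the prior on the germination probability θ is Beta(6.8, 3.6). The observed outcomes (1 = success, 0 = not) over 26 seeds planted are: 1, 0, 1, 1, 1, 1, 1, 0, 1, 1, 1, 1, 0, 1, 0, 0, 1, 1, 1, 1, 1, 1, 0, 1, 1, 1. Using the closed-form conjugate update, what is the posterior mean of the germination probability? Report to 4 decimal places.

0.7363

The Beta prior is conjugate to a Binomial/Bernoulli likelihood; the update adds successes to α and failures to β.
Posterior: Beta(α+k, β+n−k) = Beta(6.8+20, 3.6+6) = Beta(26.8, 9.6).
Posterior mean = α/(α+β) = 26.8/36.4 = 0.7363.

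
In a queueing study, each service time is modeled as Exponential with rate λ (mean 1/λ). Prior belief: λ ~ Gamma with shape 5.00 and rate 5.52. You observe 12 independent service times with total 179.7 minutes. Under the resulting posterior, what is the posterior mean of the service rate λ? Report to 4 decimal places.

With a Gamma(shape α, rate β) prior on the exponential rate λ, the posterior after n observations with total T = Σxᵢ is Gamma(α+n, β+T).
Posterior: Gamma(5.00+12, 5.52+179.7) = Gamma(17.00, 185.22).
Posterior mean of λ = α/β = 17.00/185.22 = 0.0918.

0.0918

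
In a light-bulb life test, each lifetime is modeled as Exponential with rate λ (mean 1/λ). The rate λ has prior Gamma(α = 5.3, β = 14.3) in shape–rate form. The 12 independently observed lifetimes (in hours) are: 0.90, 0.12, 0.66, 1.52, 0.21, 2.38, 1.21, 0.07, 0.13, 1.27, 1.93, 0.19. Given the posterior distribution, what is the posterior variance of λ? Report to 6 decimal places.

0.027925

With a Gamma(shape α, rate β) prior on the exponential rate λ, the posterior after n observations with total T = Σxᵢ is Gamma(α+n, β+T).
Sum of observations T = 10.59 hours; n = 12.
Posterior: Gamma(5.3+12, 14.3+10.59) = Gamma(17.3, 24.89).
Var = α/β² = 0.027925.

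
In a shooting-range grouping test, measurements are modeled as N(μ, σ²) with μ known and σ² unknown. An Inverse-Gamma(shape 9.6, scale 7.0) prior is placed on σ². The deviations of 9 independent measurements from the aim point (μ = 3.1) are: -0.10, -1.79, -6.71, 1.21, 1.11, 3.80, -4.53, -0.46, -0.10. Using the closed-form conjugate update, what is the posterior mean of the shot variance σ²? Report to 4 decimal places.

With known mean μ and an Inverse-Gamma(α, β) prior on σ², the Normal likelihood is conjugate: posterior is Inv-Gamma(α + n/2, β + Σ(xᵢ−μ)²/2).
Σ(xᵢ−μ)² = (-0.10)² + (-1.79)² + (-6.71)² + (1.21)² + (1.11)² + (3.80)² + (-4.53)² + (-0.46)² + (-0.10)² = 86.1169.
Posterior: Inv-Gamma(9.6 + 9/2, 7.0 + 86.1169/2) = Inv-Gamma(14.10, 50.05845).
E[σ²|data] = β/(α−1) = 50.05845/13.10 = 3.8213.

3.8213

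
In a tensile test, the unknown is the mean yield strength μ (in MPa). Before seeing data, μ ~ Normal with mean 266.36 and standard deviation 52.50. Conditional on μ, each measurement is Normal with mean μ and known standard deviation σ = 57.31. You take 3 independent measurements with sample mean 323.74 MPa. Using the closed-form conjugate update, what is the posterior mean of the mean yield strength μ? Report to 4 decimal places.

307.4275

For Normal data with known variance σ², a Normal(μ₀, σ₀²) prior on μ is conjugate. Posterior precision = 1/σ₀² + n/σ²; posterior mean is the precision-weighted average of μ₀ and x̄.
n·x̄ = 3·323.74 = 971.22.
σ₀² = 52.50² = 2756.25, σ² = 57.31² = 3284.4361; σ² + n·σ₀² = 3284.4361 + 3·2756.25 = 11553.1861.
Posterior mean = (μ₀/σ₀² + n·x̄/σ²)/(1/σ₀² + n/σ²) = (σ²·μ₀ + σ₀²·n·x̄)/(σ² + n·σ₀²) = (3284.4361·266.36 + 2756.25·971.22)/11553.1861 = 3551767.524596/11553.1861 = 307.4275.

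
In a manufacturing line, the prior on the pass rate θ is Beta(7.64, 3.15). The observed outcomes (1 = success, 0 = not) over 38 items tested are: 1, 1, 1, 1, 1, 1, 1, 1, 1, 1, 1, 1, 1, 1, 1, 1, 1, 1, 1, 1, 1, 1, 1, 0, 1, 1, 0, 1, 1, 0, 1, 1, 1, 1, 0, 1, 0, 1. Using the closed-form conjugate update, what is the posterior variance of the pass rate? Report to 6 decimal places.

0.002795

The Beta prior is conjugate to a Binomial/Bernoulli likelihood; the update adds successes to α and failures to β.
Posterior: Beta(α+k, β+n−k) = Beta(7.64+33, 3.15+5) = Beta(40.64, 8.15).
Var = αβ/((α+β)²(α+β+1)) = 40.64·8.15/(48.79²·49.79) = 0.002795.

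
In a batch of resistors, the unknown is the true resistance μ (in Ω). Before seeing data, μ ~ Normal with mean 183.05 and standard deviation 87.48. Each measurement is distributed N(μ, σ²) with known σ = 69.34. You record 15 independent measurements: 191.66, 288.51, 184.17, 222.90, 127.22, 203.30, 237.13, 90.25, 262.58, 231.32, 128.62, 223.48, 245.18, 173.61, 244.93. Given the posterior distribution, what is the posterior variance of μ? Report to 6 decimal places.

For Normal data with known variance σ², a Normal(μ₀, σ₀²) prior on μ is conjugate. Posterior precision = 1/σ₀² + n/σ²; posterior mean is the precision-weighted average of μ₀ and x̄.
σ₀² = 87.48² = 7652.7504, σ² = 69.34² = 4808.0356; σ² + n·σ₀² = 4808.0356 + 15·7652.7504 = 119599.2916.
Posterior precision = 1/σ₀² + n/σ² = 1/7652.7504 + 15/4808.0356 = (σ² + n·σ₀²)/(σ₀²σ²) = 119599.2916/(7652.7504·4808.0356); posterior variance σₙ² = σ₀²σ²/(σ² + n·σ₀²) = 7652.7504·4808.0356/119599.2916 = 307.649785.

307.649785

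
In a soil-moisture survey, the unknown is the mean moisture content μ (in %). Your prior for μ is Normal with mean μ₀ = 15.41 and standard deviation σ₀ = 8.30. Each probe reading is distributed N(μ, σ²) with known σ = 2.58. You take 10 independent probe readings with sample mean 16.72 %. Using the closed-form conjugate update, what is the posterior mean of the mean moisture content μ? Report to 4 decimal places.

16.7075

For Normal data with known variance σ², a Normal(μ₀, σ₀²) prior on μ is conjugate. Posterior precision = 1/σ₀² + n/σ²; posterior mean is the precision-weighted average of μ₀ and x̄.
n·x̄ = 10·16.72 = 167.2.
σ₀² = 8.30² = 68.89, σ² = 2.58² = 6.6564; σ² + n·σ₀² = 6.6564 + 10·68.89 = 695.5564.
Posterior mean = (μ₀/σ₀² + n·x̄/σ²)/(1/σ₀² + n/σ²) = (σ²·μ₀ + σ₀²·n·x̄)/(σ² + n·σ₀²) = (6.6564·15.41 + 68.89·167.2)/695.5564 = 11620.983124/695.5564 = 16.7075.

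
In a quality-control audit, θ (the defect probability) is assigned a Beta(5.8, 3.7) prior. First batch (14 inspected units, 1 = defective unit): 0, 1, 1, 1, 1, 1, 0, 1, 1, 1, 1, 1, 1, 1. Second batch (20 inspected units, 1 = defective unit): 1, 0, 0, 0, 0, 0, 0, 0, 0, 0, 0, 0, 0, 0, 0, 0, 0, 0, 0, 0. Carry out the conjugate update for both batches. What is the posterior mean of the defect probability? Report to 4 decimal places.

The Beta prior is conjugate to a Binomial/Bernoulli likelihood; the update adds successes to α and failures to β.
After batch 1: Beta(5.8+12, 3.7+2) = Beta(17.8, 5.7).
After batch 2: Beta(17.8+1, 5.7+19) = Beta(18.8, 24.7).
Posterior mean = α/(α+β) = 18.8/43.5 = 0.4322.

0.4322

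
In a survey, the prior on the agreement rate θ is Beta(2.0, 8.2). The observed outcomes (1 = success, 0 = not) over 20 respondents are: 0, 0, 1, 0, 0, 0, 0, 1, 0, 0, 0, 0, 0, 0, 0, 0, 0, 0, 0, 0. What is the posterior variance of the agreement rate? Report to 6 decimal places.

The Beta prior is conjugate to a Binomial/Bernoulli likelihood; the update adds successes to α and failures to β.
Posterior: Beta(α+k, β+n−k) = Beta(2.0+2, 8.2+18) = Beta(4.0, 26.2).
Var = αβ/((α+β)²(α+β+1)) = 4.0·26.2/(30.2²·31.2) = 0.003683.

0.003683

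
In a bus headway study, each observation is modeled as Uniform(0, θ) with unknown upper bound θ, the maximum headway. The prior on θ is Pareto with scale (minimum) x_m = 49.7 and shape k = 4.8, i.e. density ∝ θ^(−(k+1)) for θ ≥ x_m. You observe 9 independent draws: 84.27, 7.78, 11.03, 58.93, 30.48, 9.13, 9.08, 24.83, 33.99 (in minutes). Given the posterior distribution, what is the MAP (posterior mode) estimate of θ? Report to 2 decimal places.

A Pareto(scale x_m, shape k) prior on the upper bound θ of Uniform(0, θ) is conjugate: posterior is Pareto(max(x_m, max xᵢ), k + n).
Sample maximum = 84.27; prior scale x_m = 49.7 → posterior scale = max = 84.27.
Posterior shape = 4.8 + 9 = 13.8.
The Pareto density is decreasing on [x_m, ∞), so the mode is x_m = 84.27.

84.27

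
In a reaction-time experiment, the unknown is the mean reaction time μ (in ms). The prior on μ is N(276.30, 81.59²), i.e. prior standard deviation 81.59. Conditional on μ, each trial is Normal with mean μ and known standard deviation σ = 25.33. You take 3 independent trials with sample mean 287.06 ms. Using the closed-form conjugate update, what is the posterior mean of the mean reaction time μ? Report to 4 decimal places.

For Normal data with known variance σ², a Normal(μ₀, σ₀²) prior on μ is conjugate. Posterior precision = 1/σ₀² + n/σ²; posterior mean is the precision-weighted average of μ₀ and x̄.
n·x̄ = 3·287.06 = 861.18.
σ₀² = 81.59² = 6656.9281, σ² = 25.33² = 641.6089; σ² + n·σ₀² = 641.6089 + 3·6656.9281 = 20612.3932.
Posterior mean = (μ₀/σ₀² + n·x̄/σ²)/(1/σ₀² + n/σ²) = (σ²·μ₀ + σ₀²·n·x̄)/(σ² + n·σ₀²) = (641.6089·276.30 + 6656.9281·861.18)/20612.3932 = 5910089.880228/20612.3932 = 286.7251.

286.7251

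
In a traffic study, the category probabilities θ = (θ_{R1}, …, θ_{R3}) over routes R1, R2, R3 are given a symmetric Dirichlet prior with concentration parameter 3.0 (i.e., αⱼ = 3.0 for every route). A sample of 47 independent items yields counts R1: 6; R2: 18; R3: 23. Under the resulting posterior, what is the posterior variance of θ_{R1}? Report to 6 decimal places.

0.002366

The Dirichlet prior is conjugate to the Multinomial likelihood: each posterior αⱼ = prior αⱼ + observed count nⱼ.
Posterior concentration: (9.0, 21.0, 26.0), total = 56.0.
Var[θ_j] = α_j(Σα−α_j)/((Σα)²(Σα+1)) = 9.0·47.0/(56.0²·57.0) = 0.002366.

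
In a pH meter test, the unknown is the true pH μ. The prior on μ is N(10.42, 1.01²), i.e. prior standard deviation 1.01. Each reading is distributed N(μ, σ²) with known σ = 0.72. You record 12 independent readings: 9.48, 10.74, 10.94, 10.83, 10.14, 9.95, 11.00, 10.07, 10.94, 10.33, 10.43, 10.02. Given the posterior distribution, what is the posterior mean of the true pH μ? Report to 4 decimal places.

10.4064

For Normal data with known variance σ², a Normal(μ₀, σ₀²) prior on μ is conjugate. Posterior precision = 1/σ₀² + n/σ²; posterior mean is the precision-weighted average of μ₀ and x̄.
Σxᵢ = 9.48 + 10.74 + 10.94 + 10.83 + 10.14 + 9.95 + 11.00 + 10.07 + 10.94 + 10.33 + 10.43 + 10.02 = 124.87, so n·x̄ = 124.87.
σ₀² = 1.01² = 1.0201, σ² = 0.72² = 0.5184; σ² + n·σ₀² = 0.5184 + 12·1.0201 = 12.7596.
Posterior mean = (μ₀/σ₀² + n·x̄/σ²)/(1/σ₀² + n/σ²) = (σ²·μ₀ + σ₀²·n·x̄)/(σ² + n·σ₀²) = (0.5184·10.42 + 1.0201·124.87)/12.7596 = 132.781615/12.7596 = 10.4064.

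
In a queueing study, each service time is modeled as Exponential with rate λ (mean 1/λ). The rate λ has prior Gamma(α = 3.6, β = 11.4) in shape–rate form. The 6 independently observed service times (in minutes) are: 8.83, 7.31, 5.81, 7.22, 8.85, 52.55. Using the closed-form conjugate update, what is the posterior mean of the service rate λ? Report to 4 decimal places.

With a Gamma(shape α, rate β) prior on the exponential rate λ, the posterior after n observations with total T = Σxᵢ is Gamma(α+n, β+T).
Sum of observations T = 90.57 minutes; n = 6.
Posterior: Gamma(3.6+6, 11.4+90.57) = Gamma(9.6, 101.97).
Posterior mean of λ = α/β = 9.6/101.97 = 0.0941.

0.0941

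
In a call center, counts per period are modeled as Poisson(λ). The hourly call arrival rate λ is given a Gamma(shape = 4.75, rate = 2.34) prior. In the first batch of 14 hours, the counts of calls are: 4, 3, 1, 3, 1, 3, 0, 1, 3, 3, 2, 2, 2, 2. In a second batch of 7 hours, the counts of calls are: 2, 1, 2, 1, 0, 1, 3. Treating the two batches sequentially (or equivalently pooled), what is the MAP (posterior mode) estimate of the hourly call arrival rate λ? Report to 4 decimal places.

1.8745

With a Gamma(shape α, rate β) prior, the Poisson likelihood is conjugate: the posterior is Gamma(α + ΣXᵢ, β + n).
Batch 1: sum of counts S = 30 over n = 14 hours.
After batch 1: Gamma(α+S, β+n) = Gamma(4.75+30, 2.34+14) = Gamma(34.75, 16.34).
Batch 2: sum of counts S = 10 over n = 7 hours.
After batch 2: Gamma(α+S, β+n) = Gamma(34.75+10, 16.34+7) = Gamma(44.75, 23.34).
Mode of Gamma(α,β) for α≥1 is (α−1)/β = 43.75/23.34 = 1.8745.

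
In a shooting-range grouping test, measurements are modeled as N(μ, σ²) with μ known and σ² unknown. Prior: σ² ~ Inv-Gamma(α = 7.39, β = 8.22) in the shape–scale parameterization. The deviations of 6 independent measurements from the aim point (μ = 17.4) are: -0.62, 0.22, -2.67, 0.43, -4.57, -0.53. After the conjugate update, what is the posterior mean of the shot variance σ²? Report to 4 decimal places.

With known mean μ and an Inverse-Gamma(α, β) prior on σ², the Normal likelihood is conjugate: posterior is Inv-Gamma(α + n/2, β + Σ(xᵢ−μ)²/2).
Σ(xᵢ−μ)² = (-0.62)² + (0.22)² + (-2.67)² + (0.43)² + (-4.57)² + (-0.53)² = 28.9124.
Posterior: Inv-Gamma(7.39 + 6/2, 8.22 + 28.9124/2) = Inv-Gamma(10.39, 22.67620).
E[σ²|data] = β/(α−1) = 22.67620/9.39 = 2.4149.

2.4149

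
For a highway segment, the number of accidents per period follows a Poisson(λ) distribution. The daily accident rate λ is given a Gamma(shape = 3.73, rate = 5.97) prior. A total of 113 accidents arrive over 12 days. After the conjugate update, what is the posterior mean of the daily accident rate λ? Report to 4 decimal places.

With a Gamma(shape α, rate β) prior, the Poisson likelihood is conjugate: the posterior is Gamma(α + ΣXᵢ, β + n).
Posterior: Gamma(α+S, β+n) = Gamma(3.73+113, 5.97+12) = Gamma(116.73, 17.97).
Posterior mean = α/β = 116.73/17.97 = 6.4958.

6.4958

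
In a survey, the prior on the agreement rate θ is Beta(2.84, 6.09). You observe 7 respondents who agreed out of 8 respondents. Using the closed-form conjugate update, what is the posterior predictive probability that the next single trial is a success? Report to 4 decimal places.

0.5812

The Beta prior is conjugate to a Binomial/Bernoulli likelihood; the update adds successes to α and failures to β.
Posterior: Beta(α+k, β+n−k) = Beta(2.84+7, 6.09+1) = Beta(9.84, 7.09).
For a single future Bernoulli trial, P(success | data) = α/(α+β) = 0.5812.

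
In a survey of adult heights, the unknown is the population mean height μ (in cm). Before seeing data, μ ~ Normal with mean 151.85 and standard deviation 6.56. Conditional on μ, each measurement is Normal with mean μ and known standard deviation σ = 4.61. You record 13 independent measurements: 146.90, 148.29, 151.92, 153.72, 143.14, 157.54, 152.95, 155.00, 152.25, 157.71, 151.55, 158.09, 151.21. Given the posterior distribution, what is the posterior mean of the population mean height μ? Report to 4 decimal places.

152.3110

For Normal data with known variance σ², a Normal(μ₀, σ₀²) prior on μ is conjugate. Posterior precision = 1/σ₀² + n/σ²; posterior mean is the precision-weighted average of μ₀ and x̄.
Σxᵢ = 146.90 + 148.29 + 151.92 + 153.72 + 143.14 + 157.54 + 152.95 + 155.00 + 152.25 + 157.71 + 151.55 + 158.09 + 151.21 = 1980.27, so n·x̄ = 1980.27.
σ₀² = 6.56² = 43.0336, σ² = 4.61² = 21.2521; σ² + n·σ₀² = 21.2521 + 13·43.0336 = 580.6889.
Posterior mean = (μ₀/σ₀² + n·x̄/σ²)/(1/σ₀² + n/σ²) = (σ²·μ₀ + σ₀²·n·x̄)/(σ² + n·σ₀²) = (21.2521·151.85 + 43.0336·1980.27)/580.6889 = 88445.278457/580.6889 = 152.3110.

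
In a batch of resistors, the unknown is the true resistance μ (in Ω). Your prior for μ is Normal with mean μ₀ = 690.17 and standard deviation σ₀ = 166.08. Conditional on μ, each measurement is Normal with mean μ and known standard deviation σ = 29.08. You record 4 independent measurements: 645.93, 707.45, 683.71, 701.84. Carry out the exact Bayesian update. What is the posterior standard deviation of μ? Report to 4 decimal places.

14.4846

For Normal data with known variance σ², a Normal(μ₀, σ₀²) prior on μ is conjugate. Posterior precision = 1/σ₀² + n/σ²; posterior mean is the precision-weighted average of μ₀ and x̄.
σ₀² = 166.08² = 27582.5664, σ² = 29.08² = 845.6464; σ² + n·σ₀² = 845.6464 + 4·27582.5664 = 111175.912.
Posterior precision = 1/σ₀² + n/σ² = 1/27582.5664 + 4/845.6464 = (σ² + n·σ₀²)/(σ₀²σ²) = 111175.912/(27582.5664·845.6464); posterior variance σₙ² = σ₀²σ²/(σ² + n·σ₀²) = 27582.5664·845.6464/111175.912 = 209.803523.
Posterior SD = √σₙ² = √(27582.5664·845.6464/111175.912) = 14.4846.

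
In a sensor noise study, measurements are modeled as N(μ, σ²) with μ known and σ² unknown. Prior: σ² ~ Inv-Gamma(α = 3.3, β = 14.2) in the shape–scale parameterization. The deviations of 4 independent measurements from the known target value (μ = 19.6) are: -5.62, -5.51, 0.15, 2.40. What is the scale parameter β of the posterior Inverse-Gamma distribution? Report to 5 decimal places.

With known mean μ and an Inverse-Gamma(α, β) prior on σ², the Normal likelihood is conjugate: posterior is Inv-Gamma(α + n/2, β + Σ(xᵢ−μ)²/2).
Σ(xᵢ−μ)² = (-5.62)² + (-5.51)² + (0.15)² + (2.40)² = 67.7270.
Posterior: Inv-Gamma(3.3 + 4/2, 14.2 + 67.7270/2) = Inv-Gamma(5.30, 48.06350).
Posterior β = 48.06350.

48.06350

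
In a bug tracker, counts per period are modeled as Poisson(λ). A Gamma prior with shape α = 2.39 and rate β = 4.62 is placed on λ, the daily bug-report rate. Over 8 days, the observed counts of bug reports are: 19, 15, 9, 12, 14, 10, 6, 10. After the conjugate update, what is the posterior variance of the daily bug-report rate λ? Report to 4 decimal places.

0.6115

With a Gamma(shape α, rate β) prior, the Poisson likelihood is conjugate: the posterior is Gamma(α + ΣXᵢ, β + n).
Sum of counts S = 95 over n = 8 days.
Posterior: Gamma(α+S, β+n) = Gamma(2.39+95, 4.62+8) = Gamma(97.39, 12.62).
Var = α/β² = 97.39/12.62² = 0.6115.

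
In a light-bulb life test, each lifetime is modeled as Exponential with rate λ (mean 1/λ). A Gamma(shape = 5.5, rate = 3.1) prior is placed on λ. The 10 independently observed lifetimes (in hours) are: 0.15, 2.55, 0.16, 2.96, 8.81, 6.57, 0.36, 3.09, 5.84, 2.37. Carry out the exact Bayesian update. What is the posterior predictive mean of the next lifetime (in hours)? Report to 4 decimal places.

2.4800

With a Gamma(shape α, rate β) prior on the exponential rate λ, the posterior after n observations with total T = Σxᵢ is Gamma(α+n, β+T).
Sum of observations T = 32.86 hours; n = 10.
Posterior: Gamma(5.5+10, 3.1+32.86) = Gamma(15.5, 35.96).
The predictive distribution for the next observation is Lomax; its mean is β/(α−1) = 35.96/14.5 = 2.4800.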